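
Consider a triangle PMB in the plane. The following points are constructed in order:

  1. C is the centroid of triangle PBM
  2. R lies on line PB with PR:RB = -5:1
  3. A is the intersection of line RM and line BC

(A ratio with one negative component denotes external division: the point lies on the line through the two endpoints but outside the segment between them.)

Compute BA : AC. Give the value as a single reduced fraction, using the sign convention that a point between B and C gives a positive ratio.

Set P = (0, 0), M = (1, 0), B = (0, 1); any affine frame gives the same invariant.
1. C is the centroid of triangle PBM ⇒ C = (1/3, 1/3)
2. R lies on line PB with PR:RB = -5:1 ⇒ R = (0, 5/4)
3. A is the intersection of line RM and line BC ⇒ A = (-1/3, 5/3)
A = B + t·(C−B) with t = -1, so BA:AC = t:(1−t) = -1:2

BA:AC = -1/2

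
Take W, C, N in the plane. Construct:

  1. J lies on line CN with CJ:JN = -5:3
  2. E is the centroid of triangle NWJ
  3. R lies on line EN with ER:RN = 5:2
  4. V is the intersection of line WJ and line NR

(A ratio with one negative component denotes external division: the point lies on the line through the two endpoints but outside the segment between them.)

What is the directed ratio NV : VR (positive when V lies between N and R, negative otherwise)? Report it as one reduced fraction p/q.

NV:VR = -21/17

Work in coordinates with W = (0, 0), C = (1, 0), N = (0, 1).
1. J lies on line CN with CJ:JN = -5:3 ⇒ J = (-3/2, 5/2)
2. E is the centroid of triangle NWJ ⇒ E = (-1/2, 7/6)
3. R lies on line EN with ER:RN = 5:2 ⇒ R = (-1/7, 22/21)
4. V is the intersection of line WJ and line NR ⇒ V = (-3/4, 5/4)
V = N + t·(R−N) with t = 21/4, so NV:VR = t:(1−t) = 21/4:-17/4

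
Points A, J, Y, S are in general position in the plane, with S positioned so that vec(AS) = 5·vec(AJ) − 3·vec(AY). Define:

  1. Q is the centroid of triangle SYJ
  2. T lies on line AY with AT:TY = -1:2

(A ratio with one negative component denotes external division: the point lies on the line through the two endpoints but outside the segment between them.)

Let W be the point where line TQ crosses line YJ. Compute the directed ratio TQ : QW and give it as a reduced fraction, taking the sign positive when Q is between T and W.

Choose coordinates A = (0, 0), J = (1, 0), Y = (0, 1), S = (5, -3).
1. Q is the centroid of triangle SYJ ⇒ Q = (2, -2/3)
2. T lies on line AY with AT:TY = -1:2 ⇒ T = (0, -1)
line TQ meets YJ at W = (12/7, -5/7)
Q = T + t·(W−T) with t = 7/6, so TQ:QW = 7/6:-1/6

TQ:QW = -7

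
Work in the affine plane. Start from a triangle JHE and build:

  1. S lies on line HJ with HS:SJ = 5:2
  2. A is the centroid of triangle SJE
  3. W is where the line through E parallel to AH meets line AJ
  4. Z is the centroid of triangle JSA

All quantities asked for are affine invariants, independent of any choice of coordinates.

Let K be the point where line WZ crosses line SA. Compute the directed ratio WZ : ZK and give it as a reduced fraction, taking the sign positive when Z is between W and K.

WZ:ZK = -43/7

Assign J = (0, 0), H = (1, 0), E = (0, 1) — the answer is frame-independent, so this choice is without loss of generality.
1. S lies on line HJ with HS:SJ = 5:2 ⇒ S = (2/7, 0)
2. A is the centroid of triangle SJE ⇒ A = (2/21, 1/3)
3. W is where the line through E parallel to AH meets line AJ ⇒ W = (38/147, 19/21)
4. Z is the centroid of triangle JSA ⇒ Z = (8/63, 1/9)
line WZ meets SA at K = (134/903, 31/129)
Z = W + t·(K−W) with t = 43/36, so WZ:ZK = 43/36:-7/36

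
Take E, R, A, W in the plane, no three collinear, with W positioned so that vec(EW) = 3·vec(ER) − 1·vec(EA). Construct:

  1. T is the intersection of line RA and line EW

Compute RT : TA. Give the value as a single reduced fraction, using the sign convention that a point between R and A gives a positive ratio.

Assign E = (0, 0), R = (1, 0), A = (0, 1), W = (3, -1) — the answer is frame-independent, so this choice is without loss of generality.
1. T is the intersection of line RA and line EW ⇒ T = (3/2, -1/2)
T = R + t·(A−R) with t = -1/2, so RT:TA = t:(1−t) = -1/2:3/2

RT:TA = -1/3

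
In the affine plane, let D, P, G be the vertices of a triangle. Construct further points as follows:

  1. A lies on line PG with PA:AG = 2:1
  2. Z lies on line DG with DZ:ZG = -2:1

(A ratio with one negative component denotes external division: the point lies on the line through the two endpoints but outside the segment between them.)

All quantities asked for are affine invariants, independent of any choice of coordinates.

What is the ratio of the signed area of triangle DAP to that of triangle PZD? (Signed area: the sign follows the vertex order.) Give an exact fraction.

[DAP]:[PZD] = -1/3

Choose coordinates D = (0, 0), P = (1, 0), G = (0, 1).
1. A lies on line PG with PA:AG = 2:1 ⇒ A = (1/3, 2/3)
2. Z lies on line DG with DZ:ZG = -2:1 ⇒ Z = (0, 2)
2·[DAP] = -2/3, 2·[PZD] = 2
[DAP]:[PZD] = -2/3:2 = -1/3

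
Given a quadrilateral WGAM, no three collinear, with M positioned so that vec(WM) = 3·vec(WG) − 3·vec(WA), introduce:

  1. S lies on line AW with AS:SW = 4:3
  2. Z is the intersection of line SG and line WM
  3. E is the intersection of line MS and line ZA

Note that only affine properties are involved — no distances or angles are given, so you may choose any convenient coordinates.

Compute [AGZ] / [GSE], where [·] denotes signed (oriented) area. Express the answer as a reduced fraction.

Assign W = (0, 0), G = (1, 0), A = (0, 1), M = (3, -3) — the answer is frame-independent, so this choice is without loss of generality.
1. S lies on line AW with AS:SW = 4:3 ⇒ S = (0, 3/7)
2. Z is the intersection of line SG and line WM ⇒ Z = (-3/4, 3/4)
3. E is the intersection of line MS and line ZA ⇒ E = (-12/31, 27/31)
2·[AGZ] = -1, 2·[GSE] = -60/217
[AGZ]:[GSE] = -1:-60/217 = 217/60

[AGZ]:[GSE] = 217/60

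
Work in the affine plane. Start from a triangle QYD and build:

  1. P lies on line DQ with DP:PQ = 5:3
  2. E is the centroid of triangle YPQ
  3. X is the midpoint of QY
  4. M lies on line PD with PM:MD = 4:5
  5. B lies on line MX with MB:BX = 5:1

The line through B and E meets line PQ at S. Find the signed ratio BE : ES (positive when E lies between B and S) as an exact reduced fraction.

BE:ES = 1/4

Choose coordinates Q = (0, 0), Y = (1, 0), D = (0, 1).
1. P lies on line DQ with DP:PQ = 5:3 ⇒ P = (0, 3/8)
2. E is the centroid of triangle YPQ ⇒ E = (1/3, 1/8)
3. X is the midpoint of QY ⇒ X = (1/2, 0)
4. M lies on line PD with PM:MD = 4:5 ⇒ M = (0, 47/72)
5. B lies on line MX with MB:BX = 5:1 ⇒ B = (5/12, 47/432)
line BE meets PQ at S = (0, 41/216)
E = B + t·(S−B) with t = 1/5, so BE:ES = 1/5:4/5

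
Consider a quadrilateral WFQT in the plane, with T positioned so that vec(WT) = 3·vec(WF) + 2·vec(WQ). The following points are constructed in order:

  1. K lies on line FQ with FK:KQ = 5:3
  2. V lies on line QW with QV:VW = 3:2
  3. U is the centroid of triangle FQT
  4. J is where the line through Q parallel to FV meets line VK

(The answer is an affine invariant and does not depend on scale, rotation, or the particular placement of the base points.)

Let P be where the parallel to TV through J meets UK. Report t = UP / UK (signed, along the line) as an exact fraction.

Work in coordinates with W = (0, 0), F = (1, 0), Q = (0, 1), T = (3, 2).
1. K lies on line FQ with FK:KQ = 5:3 ⇒ K = (3/8, 5/8)
2. V lies on line QW with QV:VW = 3:2 ⇒ V = (0, 2/5)
3. U is the centroid of triangle FQT ⇒ U = (4/3, 1)
4. J is where the line through Q parallel to FV meets line VK ⇒ J = (3/5, 19/25)
through J parallel to TV: direction (-3, -8/5); meets UK at P = (66/245, 143/245)
P = U + t·(K−U) with t = 272/245

t = 272/245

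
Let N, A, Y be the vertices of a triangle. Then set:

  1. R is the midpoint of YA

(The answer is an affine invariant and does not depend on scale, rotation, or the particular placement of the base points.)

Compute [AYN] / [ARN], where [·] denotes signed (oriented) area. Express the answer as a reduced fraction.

[AYN]:[ARN] = 2

Set N = (0, 0), A = (1, 0), Y = (0, 1); any affine frame gives the same invariant.
1. R is the midpoint of YA ⇒ R = (1/2, 1/2)
2·[AYN] = 1, 2·[ARN] = 1/2
[AYN]:[ARN] = 1:1/2 = 2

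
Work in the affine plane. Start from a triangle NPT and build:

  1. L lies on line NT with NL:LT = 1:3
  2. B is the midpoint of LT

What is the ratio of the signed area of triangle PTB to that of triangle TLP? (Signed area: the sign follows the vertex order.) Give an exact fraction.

[PTB]:[TLP] = 1/2

Set N = (0, 0), P = (1, 0), T = (0, 1); any affine frame gives the same invariant.
1. L lies on line NT with NL:LT = 1:3 ⇒ L = (0, 1/4)
2. B is the midpoint of LT ⇒ B = (0, 5/8)
2·[PTB] = 3/8, 2·[TLP] = 3/4
[PTB]:[TLP] = 3/8:3/4 = 1/2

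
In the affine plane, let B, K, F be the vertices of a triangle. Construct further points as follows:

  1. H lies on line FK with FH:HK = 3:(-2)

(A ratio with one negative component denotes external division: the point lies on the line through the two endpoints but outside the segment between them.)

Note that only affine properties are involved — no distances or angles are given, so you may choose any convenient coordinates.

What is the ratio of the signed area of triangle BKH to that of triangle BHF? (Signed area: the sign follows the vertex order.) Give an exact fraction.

[BKH]:[BHF] = -2/3

Work in coordinates with B = (0, 0), K = (1, 0), F = (0, 1).
1. H lies on line FK with FH:HK = 3:(-2) ⇒ H = (3, -2)
2·[BKH] = -2, 2·[BHF] = 3
[BKH]:[BHF] = -2:3 = -2/3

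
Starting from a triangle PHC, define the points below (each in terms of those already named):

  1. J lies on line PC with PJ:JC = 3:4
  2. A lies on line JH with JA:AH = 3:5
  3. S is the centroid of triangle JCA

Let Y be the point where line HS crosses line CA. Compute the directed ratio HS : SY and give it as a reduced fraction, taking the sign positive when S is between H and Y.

Choose coordinates P = (0, 0), H = (1, 0), C = (0, 1).
1. J lies on line PC with PJ:JC = 3:4 ⇒ J = (0, 3/7)
2. A lies on line JH with JA:AH = 3:5 ⇒ A = (3/8, 15/56)
3. S is the centroid of triangle JCA ⇒ S = (1/8, 95/168)
line HS meets CA at Y = (13/48, 475/1008)
S = H + t·(Y−H) with t = 6/5, so HS:SY = 6/5:-1/5

HS:SY = -6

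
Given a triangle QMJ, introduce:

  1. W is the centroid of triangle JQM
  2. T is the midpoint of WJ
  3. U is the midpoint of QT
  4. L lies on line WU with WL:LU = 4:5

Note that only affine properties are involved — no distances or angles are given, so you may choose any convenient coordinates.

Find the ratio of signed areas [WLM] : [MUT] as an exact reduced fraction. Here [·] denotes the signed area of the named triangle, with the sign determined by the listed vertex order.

[WLM]:[MUT] = -1/9

Assign Q = (0, 0), M = (1, 0), J = (0, 1) — the answer is frame-independent, so this choice is without loss of generality.
1. W is the centroid of triangle JQM ⇒ W = (1/3, 1/3)
2. T is the midpoint of WJ ⇒ T = (1/6, 2/3)
3. U is the midpoint of QT ⇒ U = (1/12, 1/3)
4. L lies on line WU with WL:LU = 4:5 ⇒ L = (2/9, 1/3)
2·[WLM] = 1/27, 2·[MUT] = -1/3
[WLM]:[MUT] = 1/27:-1/3 = -1/9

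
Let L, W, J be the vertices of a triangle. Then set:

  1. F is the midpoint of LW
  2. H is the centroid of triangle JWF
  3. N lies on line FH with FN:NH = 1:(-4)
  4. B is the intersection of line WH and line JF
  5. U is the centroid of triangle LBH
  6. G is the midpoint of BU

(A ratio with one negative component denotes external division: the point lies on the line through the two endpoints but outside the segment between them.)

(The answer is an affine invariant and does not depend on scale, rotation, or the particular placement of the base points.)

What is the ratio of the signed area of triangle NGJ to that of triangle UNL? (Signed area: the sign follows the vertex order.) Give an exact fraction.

[NGJ]:[UNL] = 1/6

Set L = (0, 0), W = (1, 0), J = (0, 1); any affine frame gives the same invariant.
1. F is the midpoint of LW ⇒ F = (1/2, 0)
2. H is the centroid of triangle JWF ⇒ H = (1/2, 1/3)
3. N lies on line FH with FN:NH = 1:(-4) ⇒ N = (1/2, -1/9)
4. B is the intersection of line WH and line JF ⇒ B = (1/4, 1/2)
5. U is the centroid of triangle LBH ⇒ U = (1/4, 5/18)
6. G is the midpoint of BU ⇒ G = (1/4, 7/18)
2·[NGJ] = -1/36, 2·[UNL] = -1/6
[NGJ]:[UNL] = -1/36:-1/6 = 1/6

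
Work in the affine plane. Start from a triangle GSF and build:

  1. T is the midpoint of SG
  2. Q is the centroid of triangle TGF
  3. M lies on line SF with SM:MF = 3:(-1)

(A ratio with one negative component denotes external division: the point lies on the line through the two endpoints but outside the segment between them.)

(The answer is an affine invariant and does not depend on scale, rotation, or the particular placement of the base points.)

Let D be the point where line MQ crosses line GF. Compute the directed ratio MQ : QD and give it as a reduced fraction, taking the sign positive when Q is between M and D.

Assign G = (0, 0), S = (1, 0), F = (0, 1) — the answer is frame-independent, so this choice is without loss of generality.
1. T is the midpoint of SG ⇒ T = (1/2, 0)
2. Q is the centroid of triangle TGF ⇒ Q = (1/6, 1/3)
3. M lies on line SF with SM:MF = 3:(-1) ⇒ M = (-1/2, 3/2)
line MQ meets GF at D = (0, 5/8)
Q = M + t·(D−M) with t = 4/3, so MQ:QD = 4/3:-1/3

MQ:QD = -4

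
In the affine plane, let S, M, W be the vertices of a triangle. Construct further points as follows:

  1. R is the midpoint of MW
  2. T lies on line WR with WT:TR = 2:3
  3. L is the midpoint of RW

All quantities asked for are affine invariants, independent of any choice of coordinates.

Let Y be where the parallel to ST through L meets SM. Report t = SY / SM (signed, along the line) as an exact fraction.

t = 1/16

Choose coordinates S = (0, 0), M = (1, 0), W = (0, 1).
1. R is the midpoint of MW ⇒ R = (1/2, 1/2)
2. T lies on line WR with WT:TR = 2:3 ⇒ T = (1/5, 4/5)
3. L is the midpoint of RW ⇒ L = (1/4, 3/4)
through L parallel to ST: direction (1/5, 4/5); meets SM at Y = (1/16, 0)
Y = S + t·(M−S) with t = 1/16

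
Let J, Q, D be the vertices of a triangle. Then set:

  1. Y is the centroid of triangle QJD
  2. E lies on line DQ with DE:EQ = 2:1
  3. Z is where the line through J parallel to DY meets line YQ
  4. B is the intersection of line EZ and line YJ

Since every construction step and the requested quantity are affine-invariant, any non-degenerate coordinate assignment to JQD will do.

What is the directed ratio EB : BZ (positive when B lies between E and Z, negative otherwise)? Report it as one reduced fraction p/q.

EB:BZ = 1/3

Choose coordinates J = (0, 0), Q = (1, 0), D = (0, 1).
1. Y is the centroid of triangle QJD ⇒ Y = (1/3, 1/3)
2. E lies on line DQ with DE:EQ = 2:1 ⇒ E = (2/3, 1/3)
3. Z is where the line through J parallel to DY meets line YQ ⇒ Z = (-1/3, 2/3)
4. B is the intersection of line EZ and line YJ ⇒ B = (5/12, 5/12)
B = E + t·(Z−E) with t = 1/4, so EB:BZ = t:(1−t) = 1/4:3/4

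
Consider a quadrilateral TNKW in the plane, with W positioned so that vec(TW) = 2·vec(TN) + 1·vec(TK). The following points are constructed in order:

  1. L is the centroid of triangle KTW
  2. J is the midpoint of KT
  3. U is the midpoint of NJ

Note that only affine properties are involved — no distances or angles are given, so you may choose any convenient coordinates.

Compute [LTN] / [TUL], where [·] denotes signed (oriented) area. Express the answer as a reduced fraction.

Set T = (0, 0), N = (1, 0), K = (0, 1), W = (2, 1); any affine frame gives the same invariant.
1. L is the centroid of triangle KTW ⇒ L = (2/3, 2/3)
2. J is the midpoint of KT ⇒ J = (0, 1/2)
3. U is the midpoint of NJ ⇒ U = (1/2, 1/4)
2·[LTN] = 2/3, 2·[TUL] = 1/6
[LTN]:[TUL] = 2/3:1/6 = 4

[LTN]:[TUL] = 4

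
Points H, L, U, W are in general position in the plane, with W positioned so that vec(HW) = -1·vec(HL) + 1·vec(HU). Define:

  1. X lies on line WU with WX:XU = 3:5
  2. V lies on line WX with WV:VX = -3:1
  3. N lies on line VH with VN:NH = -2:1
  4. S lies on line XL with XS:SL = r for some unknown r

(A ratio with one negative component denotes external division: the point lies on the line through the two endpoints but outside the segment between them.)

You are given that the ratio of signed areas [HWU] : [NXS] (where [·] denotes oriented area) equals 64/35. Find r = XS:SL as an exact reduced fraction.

r = 1/3

Work in coordinates with H = (0, 0), L = (1, 0), U = (0, 1), W = (-1, 1).
1. X lies on line WU with WX:XU = 3:5 ⇒ X = (-5/8, 1)
2. V lies on line WX with WV:VX = -3:1 ⇒ V = (-7/16, 1)
3. N lies on line VH with VN:NH = -2:1 ⇒ N = (7/16, -1)
4. With XS:SL = r, write λ = r/(r+1) so S = X + λ·(L−X); S is affine-linear in λ
Every point depending on S is an affine combination of S and λ-independent points, so each such coordinate is linear in λ; the λ² term in each signed area is a multiple of (L−X)×(L−X) = 0, so 2·[HWU] and 2·[NXS] are each linear in λ. Evaluating at λ=0 and λ=1:
  2·[HWU] = -1,   2·[NXS] = -35/16·λ
So [HWU]:[NXS] = (-1) / (-35/16·λ). Setting this equal to 64/35:
  -1 = 64/35·(-35/16·λ)  ⇒  λ = 1/4
Then r = λ/(1−λ) = (1/4)/(3/4) = 1/3. Check: with r = 1/3, S = (-7/32, 3/4) and [HWU]:[NXS] = 64/35 as required.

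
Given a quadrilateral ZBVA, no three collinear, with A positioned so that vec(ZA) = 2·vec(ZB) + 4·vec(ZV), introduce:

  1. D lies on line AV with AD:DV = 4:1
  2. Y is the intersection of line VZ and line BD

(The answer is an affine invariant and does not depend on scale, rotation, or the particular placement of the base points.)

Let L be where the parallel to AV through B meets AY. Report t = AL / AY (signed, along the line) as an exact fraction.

Set Z = (0, 0), B = (1, 0), V = (0, 1), A = (2, 4); any affine frame gives the same invariant.
1. D lies on line AV with AD:DV = 4:1 ⇒ D = (2/5, 8/5)
2. Y is the intersection of line VZ and line BD ⇒ Y = (0, 8/3)
through B parallel to AV: direction (-2, -3); meets AY at L = (5, 6)
L = A + t·(Y−A) with t = -3/2

t = -3/2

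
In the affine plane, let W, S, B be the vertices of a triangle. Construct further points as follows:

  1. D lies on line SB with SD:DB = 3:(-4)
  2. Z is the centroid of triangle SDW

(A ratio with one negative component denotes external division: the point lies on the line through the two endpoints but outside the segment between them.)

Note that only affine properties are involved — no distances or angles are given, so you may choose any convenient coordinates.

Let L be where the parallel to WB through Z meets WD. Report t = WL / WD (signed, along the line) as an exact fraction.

Work in coordinates with W = (0, 0), S = (1, 0), B = (0, 1).
1. D lies on line SB with SD:DB = 3:(-4) ⇒ D = (4, -3)
2. Z is the centroid of triangle SDW ⇒ Z = (5/3, -1)
through Z parallel to WB: direction (0, 1); meets WD at L = (5/3, -5/4)
L = W + t·(D−W) with t = 5/12

t = 5/12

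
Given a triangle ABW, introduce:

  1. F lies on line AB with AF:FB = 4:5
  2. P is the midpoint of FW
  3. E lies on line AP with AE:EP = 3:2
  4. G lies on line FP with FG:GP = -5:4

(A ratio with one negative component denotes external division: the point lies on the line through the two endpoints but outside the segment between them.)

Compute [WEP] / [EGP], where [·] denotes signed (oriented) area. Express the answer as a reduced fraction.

[WEP]:[EGP] = -1/4

Work in coordinates with A = (0, 0), B = (1, 0), W = (0, 1).
1. F lies on line AB with AF:FB = 4:5 ⇒ F = (4/9, 0)
2. P is the midpoint of FW ⇒ P = (2/9, 1/2)
3. E lies on line AP with AE:EP = 3:2 ⇒ E = (2/15, 3/10)
4. G lies on line FP with FG:GP = -5:4 ⇒ G = (-2/3, 5/2)
2·[WEP] = 4/45, 2·[EGP] = -16/45
[WEP]:[EGP] = 4/45:-16/45 = -1/4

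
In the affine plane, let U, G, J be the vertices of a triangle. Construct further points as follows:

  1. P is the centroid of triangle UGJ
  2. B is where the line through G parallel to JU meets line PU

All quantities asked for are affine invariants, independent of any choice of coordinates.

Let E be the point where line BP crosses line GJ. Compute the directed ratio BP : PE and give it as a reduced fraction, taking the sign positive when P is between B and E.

BP:PE = -4

Assign U = (0, 0), G = (1, 0), J = (0, 1) — the answer is frame-independent, so this choice is without loss of generality.
1. P is the centroid of triangle UGJ ⇒ P = (1/3, 1/3)
2. B is where the line through G parallel to JU meets line PU ⇒ B = (1, 1)
line BP meets GJ at E = (1/2, 1/2)
P = B + t·(E−B) with t = 4/3, so BP:PE = 4/3:-1/3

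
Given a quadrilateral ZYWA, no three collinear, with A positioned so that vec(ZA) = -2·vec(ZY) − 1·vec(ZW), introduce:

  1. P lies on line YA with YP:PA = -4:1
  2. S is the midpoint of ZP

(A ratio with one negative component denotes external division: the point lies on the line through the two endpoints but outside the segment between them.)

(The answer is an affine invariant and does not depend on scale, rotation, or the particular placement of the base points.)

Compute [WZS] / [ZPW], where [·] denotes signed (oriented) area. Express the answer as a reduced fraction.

[WZS]:[ZPW] = 1/2

Work in coordinates with Z = (0, 0), Y = (1, 0), W = (0, 1), A = (-2, -1).
1. P lies on line YA with YP:PA = -4:1 ⇒ P = (-3, -4/3)
2. S is the midpoint of ZP ⇒ S = (-3/2, -2/3)
2·[WZS] = -3/2, 2·[ZPW] = -3
[WZS]:[ZPW] = -3/2:-3 = 1/2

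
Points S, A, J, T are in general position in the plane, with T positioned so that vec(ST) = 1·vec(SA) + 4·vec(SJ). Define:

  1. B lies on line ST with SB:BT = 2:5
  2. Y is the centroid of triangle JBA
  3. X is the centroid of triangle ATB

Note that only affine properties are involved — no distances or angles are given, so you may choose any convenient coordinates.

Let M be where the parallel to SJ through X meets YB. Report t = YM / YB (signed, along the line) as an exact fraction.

Assign S = (0, 0), A = (1, 0), J = (0, 1), T = (1, 4) — the answer is frame-independent, so this choice is without loss of generality.
1. B lies on line ST with SB:BT = 2:5 ⇒ B = (2/7, 8/7)
2. Y is the centroid of triangle JBA ⇒ Y = (3/7, 5/7)
3. X is the centroid of triangle ATB ⇒ X = (16/21, 12/7)
through X parallel to SJ: direction (0, 1); meets YB at M = (16/21, -2/7)
M = Y + t·(B−Y) with t = -7/3

t = -7/3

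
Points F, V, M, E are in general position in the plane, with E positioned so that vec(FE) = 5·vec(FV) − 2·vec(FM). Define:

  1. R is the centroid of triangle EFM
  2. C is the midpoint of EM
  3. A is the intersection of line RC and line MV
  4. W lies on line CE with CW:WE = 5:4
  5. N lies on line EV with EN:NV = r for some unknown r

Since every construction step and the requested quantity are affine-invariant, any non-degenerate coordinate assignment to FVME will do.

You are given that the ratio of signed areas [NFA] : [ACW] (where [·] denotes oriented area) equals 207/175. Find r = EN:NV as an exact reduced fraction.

Set F = (0, 0), V = (1, 0), M = (0, 1), E = (5, -2); any affine frame gives the same invariant.
1. R is the centroid of triangle EFM ⇒ R = (5/3, -1/3)
2. C is the midpoint of EM ⇒ C = (5/2, -1/2)
3. A is the intersection of line RC and line MV ⇒ A = (5/4, -1/4)
4. W lies on line CE with CW:WE = 5:4 ⇒ W = (35/9, -4/3)
5. With EN:NV = r, write λ = r/(r+1) so N = E + λ·(V−E); N is affine-linear in λ
Every point depending on N is an affine combination of N and λ-independent points, so each such coordinate is linear in λ; the λ² term in each signed area is a multiple of (V−E)×(V−E) = 0, so 2·[NFA] and 2·[ACW] are each linear in λ. Evaluating at λ=0 and λ=1:
  2·[NFA] = 3/2·λ − 5/4,   2·[ACW] = -25/36
So [NFA]:[ACW] = (3/2·λ − 5/4) / (-25/36). Setting this equal to 207/175:
  3/2·λ − 5/4 = 207/175·(-25/36)  ⇒  λ = 2/7
Then r = λ/(1−λ) = (2/7)/(5/7) = 2/5. Check: with r = 2/5, N = (27/7, -10/7) and [NFA]:[ACW] = 207/175 as required.

r = 2/5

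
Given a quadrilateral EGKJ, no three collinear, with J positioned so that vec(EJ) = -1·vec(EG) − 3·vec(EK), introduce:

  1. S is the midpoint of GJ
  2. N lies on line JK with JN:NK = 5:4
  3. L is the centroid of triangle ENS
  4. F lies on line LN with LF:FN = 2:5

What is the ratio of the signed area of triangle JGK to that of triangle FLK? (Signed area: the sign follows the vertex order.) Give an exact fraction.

Work in coordinates with E = (0, 0), G = (1, 0), K = (0, 1), J = (-1, -3).
1. S is the midpoint of GJ ⇒ S = (0, -3/2)
2. N lies on line JK with JN:NK = 5:4 ⇒ N = (-4/9, -7/9)
3. L is the centroid of triangle ENS ⇒ L = (-4/27, -41/54)
4. F lies on line LN with LF:FN = 2:5 ⇒ F = (-44/189, -289/378)
2·[JGK] = 5, 2·[FLK] = 4/27
[JGK]:[FLK] = 5:4/27 = 135/4

[JGK]:[FLK] = 135/4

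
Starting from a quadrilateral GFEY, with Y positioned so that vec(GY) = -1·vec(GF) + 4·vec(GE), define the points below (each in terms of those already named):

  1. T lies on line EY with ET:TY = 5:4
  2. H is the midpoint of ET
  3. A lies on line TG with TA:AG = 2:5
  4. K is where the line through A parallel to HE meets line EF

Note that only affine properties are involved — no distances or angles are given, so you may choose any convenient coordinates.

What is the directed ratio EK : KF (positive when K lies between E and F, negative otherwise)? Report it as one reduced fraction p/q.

EK:KF = -1/8

Choose coordinates G = (0, 0), F = (1, 0), E = (0, 1), Y = (-1, 4).
1. T lies on line EY with ET:TY = 5:4 ⇒ T = (-5/9, 8/3)
2. H is the midpoint of ET ⇒ H = (-5/18, 11/6)
3. A lies on line TG with TA:AG = 2:5 ⇒ A = (-25/63, 40/21)
4. K is where the line through A parallel to HE meets line EF ⇒ K = (-1/7, 8/7)
K = E + t·(F−E) with t = -1/7, so EK:KF = t:(1−t) = -1/7:8/7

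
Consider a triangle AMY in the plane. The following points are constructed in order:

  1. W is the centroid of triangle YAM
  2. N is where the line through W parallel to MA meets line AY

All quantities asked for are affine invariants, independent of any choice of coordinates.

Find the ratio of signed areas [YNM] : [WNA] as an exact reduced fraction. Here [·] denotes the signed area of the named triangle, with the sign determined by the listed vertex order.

Assign A = (0, 0), M = (1, 0), Y = (0, 1) — the answer is frame-independent, so this choice is without loss of generality.
1. W is the centroid of triangle YAM ⇒ W = (1/3, 1/3)
2. N is where the line through W parallel to MA meets line AY ⇒ N = (0, 1/3)
2·[YNM] = 2/3, 2·[WNA] = 1/9
[YNM]:[WNA] = 2/3:1/9 = 6

[YNM]:[WNA] = 6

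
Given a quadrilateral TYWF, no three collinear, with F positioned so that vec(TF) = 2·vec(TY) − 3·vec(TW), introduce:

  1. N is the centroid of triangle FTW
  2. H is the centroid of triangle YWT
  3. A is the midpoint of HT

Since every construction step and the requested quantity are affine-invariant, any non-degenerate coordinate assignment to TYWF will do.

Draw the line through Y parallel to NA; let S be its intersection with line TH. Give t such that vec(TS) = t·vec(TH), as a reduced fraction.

t = 15/8

Choose coordinates T = (0, 0), Y = (1, 0), W = (0, 1), F = (2, -3).
1. N is the centroid of triangle FTW ⇒ N = (2/3, -2/3)
2. H is the centroid of triangle YWT ⇒ H = (1/3, 1/3)
3. A is the midpoint of HT ⇒ A = (1/6, 1/6)
through Y parallel to NA: direction (-1/2, 5/6); meets TH at S = (5/8, 5/8)
S = T + t·(H−T) with t = 15/8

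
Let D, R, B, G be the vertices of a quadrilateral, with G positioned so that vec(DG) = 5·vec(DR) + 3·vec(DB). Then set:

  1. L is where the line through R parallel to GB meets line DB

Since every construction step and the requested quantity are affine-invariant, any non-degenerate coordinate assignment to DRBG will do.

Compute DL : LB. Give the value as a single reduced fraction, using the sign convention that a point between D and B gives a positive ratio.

DL:LB = -2/7

Work in coordinates with D = (0, 0), R = (1, 0), B = (0, 1), G = (5, 3).
1. L is where the line through R parallel to GB meets line DB ⇒ L = (0, -2/5)
L = D + t·(B−D) with t = -2/5, so DL:LB = t:(1−t) = -2/5:7/5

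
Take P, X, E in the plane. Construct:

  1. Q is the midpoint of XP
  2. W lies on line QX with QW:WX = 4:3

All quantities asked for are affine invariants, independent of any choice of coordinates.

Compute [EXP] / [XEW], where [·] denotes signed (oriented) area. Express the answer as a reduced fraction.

[EXP]:[XEW] = -14/3

Set P = (0, 0), X = (1, 0), E = (0, 1); any affine frame gives the same invariant.
1. Q is the midpoint of XP ⇒ Q = (1/2, 0)
2. W lies on line QX with QW:WX = 4:3 ⇒ W = (11/14, 0)
2·[EXP] = -1, 2·[XEW] = 3/14
[EXP]:[XEW] = -1:3/14 = -14/3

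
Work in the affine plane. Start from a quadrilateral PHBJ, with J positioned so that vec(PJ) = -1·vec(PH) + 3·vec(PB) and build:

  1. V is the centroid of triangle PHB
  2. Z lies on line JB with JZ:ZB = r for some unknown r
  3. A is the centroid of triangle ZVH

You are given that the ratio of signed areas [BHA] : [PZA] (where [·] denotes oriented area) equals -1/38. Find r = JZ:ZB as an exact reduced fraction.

r = 3/2

Assign P = (0, 0), H = (1, 0), B = (0, 1), J = (-1, 3) — the answer is frame-independent, so this choice is without loss of generality.
1. V is the centroid of triangle PHB ⇒ V = (1/3, 1/3)
2. With JZ:ZB = r, write λ = r/(r+1) so Z = J + λ·(B−J); Z is affine-linear in λ
3. A is the centroid of triangle ZVH ⇒ A is an affine combination of earlier points and hence also affine-linear in λ
Every point depending on Z is an affine combination of Z and λ-independent points, so each such coordinate is linear in λ; the λ² term in each signed area is a multiple of (B−J)×(B−J) = 0, so 2·[BHA] and 2·[PZA] are each linear in λ. Evaluating at λ=0 and λ=1:
  2·[BHA] = -1/3·λ + 2/9,   2·[PZA] = λ − 13/9
So [BHA]:[PZA] = (-1/3·λ + 2/9) / (λ − 13/9). Setting this equal to -1/38:
  -1/3·λ + 2/9 = -1/38·(λ − 13/9)  ⇒  λ = 3/5
Then r = λ/(1−λ) = (3/5)/(2/5) = 3/2. Check: with r = 3/2, Z = (-2/5, 9/5) and [BHA]:[PZA] = -1/38 as required.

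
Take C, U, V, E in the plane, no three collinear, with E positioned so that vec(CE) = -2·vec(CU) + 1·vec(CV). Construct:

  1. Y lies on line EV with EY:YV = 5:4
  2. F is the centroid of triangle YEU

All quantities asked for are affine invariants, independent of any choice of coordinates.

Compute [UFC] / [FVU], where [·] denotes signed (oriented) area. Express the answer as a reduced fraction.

Set C = (0, 0), U = (1, 0), V = (0, 1), E = (-2, 1); any affine frame gives the same invariant.
1. Y lies on line EV with EY:YV = 5:4 ⇒ Y = (-8/9, 1)
2. F is the centroid of triangle YEU ⇒ F = (-17/27, 2/3)
2·[UFC] = 2/3, 2·[FVU] = -26/27
[UFC]:[FVU] = 2/3:-26/27 = -9/13

[UFC]:[FVU] = -9/13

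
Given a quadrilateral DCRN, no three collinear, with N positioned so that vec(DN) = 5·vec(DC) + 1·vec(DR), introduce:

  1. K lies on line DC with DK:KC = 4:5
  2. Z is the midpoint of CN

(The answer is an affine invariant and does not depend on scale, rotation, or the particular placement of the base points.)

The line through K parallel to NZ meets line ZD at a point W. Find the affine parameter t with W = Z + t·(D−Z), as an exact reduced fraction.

t = 5/9

Work in coordinates with D = (0, 0), C = (1, 0), R = (0, 1), N = (5, 1).
1. K lies on line DC with DK:KC = 4:5 ⇒ K = (4/9, 0)
2. Z is the midpoint of CN ⇒ Z = (3, 1/2)
through K parallel to NZ: direction (-2, -1/2); meets ZD at W = (4/3, 2/9)
W = Z + t·(D−Z) with t = 5/9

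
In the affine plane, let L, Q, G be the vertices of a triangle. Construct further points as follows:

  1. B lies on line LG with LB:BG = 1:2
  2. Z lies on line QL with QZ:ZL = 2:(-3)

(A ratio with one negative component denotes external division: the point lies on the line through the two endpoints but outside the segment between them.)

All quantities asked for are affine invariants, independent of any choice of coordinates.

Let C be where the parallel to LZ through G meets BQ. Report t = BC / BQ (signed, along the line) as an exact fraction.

Assign L = (0, 0), Q = (1, 0), G = (0, 1) — the answer is frame-independent, so this choice is without loss of generality.
1. B lies on line LG with LB:BG = 1:2 ⇒ B = (0, 1/3)
2. Z lies on line QL with QZ:ZL = 2:(-3) ⇒ Z = (3, 0)
through G parallel to LZ: direction (3, 0); meets BQ at C = (-2, 1)
C = B + t·(Q−B) with t = -2

t = -2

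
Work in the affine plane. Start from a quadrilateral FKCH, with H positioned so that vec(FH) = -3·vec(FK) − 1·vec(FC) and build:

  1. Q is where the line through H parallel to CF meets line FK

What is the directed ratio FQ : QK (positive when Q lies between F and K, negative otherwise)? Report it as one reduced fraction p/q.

FQ:QK = -3/4

Assign F = (0, 0), K = (1, 0), C = (0, 1), H = (-3, -1) — the answer is frame-independent, so this choice is without loss of generality.
1. Q is where the line through H parallel to CF meets line FK ⇒ Q = (-3, 0)
Q = F + t·(K−F) with t = -3, so FQ:QK = t:(1−t) = -3:4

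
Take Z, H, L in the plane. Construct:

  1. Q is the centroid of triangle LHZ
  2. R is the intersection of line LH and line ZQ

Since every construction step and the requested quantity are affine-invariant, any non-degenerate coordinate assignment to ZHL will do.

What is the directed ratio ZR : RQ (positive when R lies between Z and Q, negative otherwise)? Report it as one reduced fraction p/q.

ZR:RQ = -3

Work in coordinates with Z = (0, 0), H = (1, 0), L = (0, 1).
1. Q is the centroid of triangle LHZ ⇒ Q = (1/3, 1/3)
2. R is the intersection of line LH and line ZQ ⇒ R = (1/2, 1/2)
R = Z + t·(Q−Z) with t = 3/2, so ZR:RQ = t:(1−t) = 3/2:-1/2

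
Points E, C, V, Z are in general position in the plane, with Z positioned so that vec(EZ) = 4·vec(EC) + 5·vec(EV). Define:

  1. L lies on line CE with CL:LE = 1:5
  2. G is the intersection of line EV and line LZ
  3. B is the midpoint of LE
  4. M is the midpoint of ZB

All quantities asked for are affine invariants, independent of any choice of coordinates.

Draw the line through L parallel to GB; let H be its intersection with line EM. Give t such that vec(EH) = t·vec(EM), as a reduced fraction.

t = 10/17

Assign E = (0, 0), C = (1, 0), V = (0, 1), Z = (4, 5) — the answer is frame-independent, so this choice is without loss of generality.
1. L lies on line CE with CL:LE = 1:5 ⇒ L = (5/6, 0)
2. G is the intersection of line EV and line LZ ⇒ G = (0, -25/19)
3. B is the midpoint of LE ⇒ B = (5/12, 0)
4. M is the midpoint of ZB ⇒ M = (53/24, 5/2)
through L parallel to GB: direction (5/12, 25/19); meets EM at H = (265/204, 25/17)
H = E + t·(M−E) with t = 10/17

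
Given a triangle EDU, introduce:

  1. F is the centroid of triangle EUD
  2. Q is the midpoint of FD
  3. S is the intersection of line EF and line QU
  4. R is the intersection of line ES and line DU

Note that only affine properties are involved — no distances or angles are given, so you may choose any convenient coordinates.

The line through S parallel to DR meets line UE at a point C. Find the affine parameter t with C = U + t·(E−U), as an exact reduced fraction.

t = 1/9

Assign E = (0, 0), D = (1, 0), U = (0, 1) — the answer is frame-independent, so this choice is without loss of generality.
1. F is the centroid of triangle EUD ⇒ F = (1/3, 1/3)
2. Q is the midpoint of FD ⇒ Q = (2/3, 1/6)
3. S is the intersection of line EF and line QU ⇒ S = (4/9, 4/9)
4. R is the intersection of line ES and line DU ⇒ R = (1/2, 1/2)
through S parallel to DR: direction (-1/2, 1/2); meets UE at C = (0, 8/9)
C = U + t·(E−U) with t = 1/9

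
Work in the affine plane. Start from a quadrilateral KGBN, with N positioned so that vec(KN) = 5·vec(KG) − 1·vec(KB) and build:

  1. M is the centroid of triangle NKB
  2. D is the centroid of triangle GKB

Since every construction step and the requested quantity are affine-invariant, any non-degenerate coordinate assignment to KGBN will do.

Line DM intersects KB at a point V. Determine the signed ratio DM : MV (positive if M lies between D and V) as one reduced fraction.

Assign K = (0, 0), G = (1, 0), B = (0, 1), N = (5, -1) — the answer is frame-independent, so this choice is without loss of generality.
1. M is the centroid of triangle NKB ⇒ M = (5/3, 0)
2. D is the centroid of triangle GKB ⇒ D = (1/3, 1/3)
line DM meets KB at V = (0, 5/12)
M = D + t·(V−D) with t = -4, so DM:MV = -4:5

DM:MV = -4/5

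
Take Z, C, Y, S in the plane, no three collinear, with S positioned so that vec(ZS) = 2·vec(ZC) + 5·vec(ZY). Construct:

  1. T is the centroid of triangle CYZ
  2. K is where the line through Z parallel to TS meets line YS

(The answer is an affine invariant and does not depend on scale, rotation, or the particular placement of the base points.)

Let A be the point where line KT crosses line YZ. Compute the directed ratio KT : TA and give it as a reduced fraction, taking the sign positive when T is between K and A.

Set Z = (0, 0), C = (1, 0), Y = (0, 1), S = (2, 5); any affine frame gives the same invariant.
1. T is the centroid of triangle CYZ ⇒ T = (1/3, 1/3)
2. K is where the line through Z parallel to TS meets line YS ⇒ K = (5/4, 7/2)
line KT meets YZ at A = (0, -9/11)
T = K + t·(A−K) with t = 11/15, so KT:TA = 11/15:4/15

KT:TA = 11/4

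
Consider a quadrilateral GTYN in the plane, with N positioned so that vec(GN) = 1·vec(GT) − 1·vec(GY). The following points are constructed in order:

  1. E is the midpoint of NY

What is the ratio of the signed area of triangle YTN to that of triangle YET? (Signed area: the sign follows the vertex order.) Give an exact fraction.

[YTN]:[YET] = -2

Set G = (0, 0), T = (1, 0), Y = (0, 1), N = (1, -1); any affine frame gives the same invariant.
1. E is the midpoint of NY ⇒ E = (1/2, 0)
2·[YTN] = -1, 2·[YET] = 1/2
[YTN]:[YET] = -1:1/2 = -2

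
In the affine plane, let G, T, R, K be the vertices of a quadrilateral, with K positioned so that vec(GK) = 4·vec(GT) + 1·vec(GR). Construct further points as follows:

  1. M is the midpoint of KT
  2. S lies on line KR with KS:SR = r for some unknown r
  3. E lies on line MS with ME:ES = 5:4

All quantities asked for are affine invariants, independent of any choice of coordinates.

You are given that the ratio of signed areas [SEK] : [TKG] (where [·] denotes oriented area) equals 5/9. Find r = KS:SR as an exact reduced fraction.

r = 5/3

Work in coordinates with G = (0, 0), T = (1, 0), R = (0, 1), K = (4, 1).
1. M is the midpoint of KT ⇒ M = (5/2, 1/2)
2. With KS:SR = r, write λ = r/(r+1) so S = K + λ·(R−K); S is affine-linear in λ
3. E lies on line MS with ME:ES = 5:4 ⇒ E is an affine combination of earlier points and hence also affine-linear in λ
Every point depending on S is an affine combination of S and λ-independent points, so each such coordinate is linear in λ; the λ² term in each signed area is a multiple of (R−K)×(R−K) = 0, so 2·[SEK] and 2·[TKG] are each linear in λ. Evaluating at λ=0 and λ=1:
  2·[SEK] = 8/9·λ,   2·[TKG] = 1
So [SEK]:[TKG] = (8/9·λ) / (1). Setting this equal to 5/9:
  8/9·λ = 5/9·(1)  ⇒  λ = 5/8
Then r = λ/(1−λ) = (5/8)/(3/8) = 5/3. Check: with r = 5/3, S = (3/2, 1) and [SEK]:[TKG] = 5/9 as required.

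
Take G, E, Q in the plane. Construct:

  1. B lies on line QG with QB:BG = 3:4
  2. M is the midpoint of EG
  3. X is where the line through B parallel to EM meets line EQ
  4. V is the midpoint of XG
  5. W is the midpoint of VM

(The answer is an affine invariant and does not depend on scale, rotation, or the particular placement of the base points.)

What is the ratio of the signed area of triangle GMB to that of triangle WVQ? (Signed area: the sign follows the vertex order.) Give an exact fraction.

Assign G = (0, 0), E = (1, 0), Q = (0, 1) — the answer is frame-independent, so this choice is without loss of generality.
1. B lies on line QG with QB:BG = 3:4 ⇒ B = (0, 4/7)
2. M is the midpoint of EG ⇒ M = (1/2, 0)
3. X is where the line through B parallel to EM meets line EQ ⇒ X = (3/7, 4/7)
4. V is the midpoint of XG ⇒ V = (3/14, 2/7)
5. W is the midpoint of VM ⇒ W = (5/14, 1/7)
2·[GMB] = 2/7, 2·[WVQ] = -1/14
[GMB]:[WVQ] = 2/7:-1/14 = -4

[GMB]:[WVQ] = -4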